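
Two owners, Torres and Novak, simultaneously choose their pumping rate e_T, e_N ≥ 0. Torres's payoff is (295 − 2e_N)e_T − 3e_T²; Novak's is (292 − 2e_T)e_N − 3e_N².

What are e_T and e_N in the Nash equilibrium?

37.0625, 36.3125

Expanding Torres's payoff: 295e_T − 2e_Ne_T − 3e_T².
∂π/∂e_T = 295 − 2e_N − 6e_T = 0, so e_T = 295/6 − (1/3)e_N.
Likewise for Novak: e_N = 146/3 − (1/3)e_T.
Plugging e_N into Torres's best response: e_T = 295/6 − (1/3)(146/3 − (1/3)e_T) ⇒ (8/9)e_T = 593/18, so e_T = 37.0625.
Then e_N = 146/3 − (1/3)·37.0625 = 36.3125.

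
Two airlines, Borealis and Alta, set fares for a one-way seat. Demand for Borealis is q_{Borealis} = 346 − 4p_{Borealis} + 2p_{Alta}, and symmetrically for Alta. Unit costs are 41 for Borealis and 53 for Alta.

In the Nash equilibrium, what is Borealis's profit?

Borealis's profit: π = (p_{Borealis} − 41)(346 − 4p_{Borealis} + 2p_{Alta}).
∂π/∂p_{Borealis} = 510 − 8p_{Borealis} + 2p_{Alta} = 0 ⇒ p_{Borealis} = 63.75 + 0.25p_{Alta}.
Similarly p_{Alta} = 69.75 + 0.25p_{Borealis}.
Substituting the second reaction function into the first: p_{Borealis} = 63.75 + 0.25(69.75 + 0.25p_{Borealis}), which gives 0.9375p_{Borealis} = 81.1875 ⇒ p_{Borealis} = 86.6.
Then p_{Alta} = 69.75 + 0.25·86.6 = 91.4.
q_{Borealis} = 346 − 4·86.6 + 2·91.4 = 182.4.
Profit = (86.6 − 41)·182.4 = 8317.44.

8317.44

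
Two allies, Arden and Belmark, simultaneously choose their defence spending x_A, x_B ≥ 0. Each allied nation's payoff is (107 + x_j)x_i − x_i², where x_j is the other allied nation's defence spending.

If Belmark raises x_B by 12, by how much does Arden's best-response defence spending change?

6

Arden's payoff is (107 + x_B)x_A − x_A².
∂π/∂x_A = 107 + x_B − 2x_A = 0, so x_A = 53.5 + 0.5x_B.
The reaction-function slope is 0.5, so a 12-unit rise in x_B moves x_A by 0.5 × 12 = 6. Arden's best response rises — the actions are strategic complements.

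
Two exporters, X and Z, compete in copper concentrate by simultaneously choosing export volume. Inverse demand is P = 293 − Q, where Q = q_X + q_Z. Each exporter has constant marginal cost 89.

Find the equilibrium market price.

Exporter X's profit: π = q_X(293 − (q_X + q_Z)) − 89q_X.
∂π/∂q_X = 204 − 2q_X − q_Z = 0, so q_X = 102 − 0.5q_Z.
Setting q_X = q_Z in the reaction function: q_X = 102 − 0.5q_X, so q_X = 102 / 1.5 = 68.
Equilibrium price: P = 293 − 136 = 157.

157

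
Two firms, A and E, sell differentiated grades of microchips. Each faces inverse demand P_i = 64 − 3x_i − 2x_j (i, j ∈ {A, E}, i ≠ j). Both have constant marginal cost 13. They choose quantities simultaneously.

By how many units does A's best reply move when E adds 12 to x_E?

Firm A's profit: π = x_A(64 − 3x_A − 2x_E) − 13x_A.
∂π/∂x_A = 51 − 6x_A − 2x_E = 0 ⇒ x_A = 8.5 − (1/3)x_E.
The reaction-function slope is −1/3, so a 12-unit rise in x_E moves x_A by −1/3 × 12 = −4. A's best response falls — the actions are strategic substitutes.

-4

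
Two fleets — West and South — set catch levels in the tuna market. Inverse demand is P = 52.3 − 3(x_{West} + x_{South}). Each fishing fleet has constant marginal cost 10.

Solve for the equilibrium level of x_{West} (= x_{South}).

Fishing fleet West's profit: π = x_{West}(52.3 − 3(x_{West} + x_{South})) − 10x_{West}.
∂π/∂x_{West} = 42.3 − 6x_{West} − 3x_{South} = 0, so x_{West} = 7.05 − 0.5x_{South}.
Setting x_{West} = x_{South} in the reaction function: x_{West} = 7.05 − 0.5x_{West}, so x_{West} = 7.05 / 1.5 = 4.7.

4.7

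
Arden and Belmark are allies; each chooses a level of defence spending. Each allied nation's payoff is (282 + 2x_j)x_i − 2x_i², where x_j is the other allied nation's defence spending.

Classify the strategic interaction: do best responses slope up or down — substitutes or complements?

strategic complements

Arden's payoff is (282 + 2x_B)x_A − 2x_A².
∂π/∂x_A = 282 + 2x_B − 4x_A = 0, so x_A = 70.5 + 0.5x_B.
The best-response slope dx_A/dx_B = 0.5 > 0: the reaction function is upward-sloping, so the choices are strategic complements.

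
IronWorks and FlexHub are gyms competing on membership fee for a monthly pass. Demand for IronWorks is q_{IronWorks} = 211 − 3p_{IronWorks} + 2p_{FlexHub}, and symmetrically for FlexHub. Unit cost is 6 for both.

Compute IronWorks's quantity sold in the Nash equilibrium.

IronWorks's profit: π = (p_{IronWorks} − 6)(211 − 3p_{IronWorks} + 2p_{FlexHub}).
∂π/∂p_{IronWorks} = 229 − 6p_{IronWorks} + 2p_{FlexHub} = 0 ⇒ p_{IronWorks} = 229/6 + (1/3)p_{FlexHub}.
By symmetry p_{FlexHub} = p_{IronWorks}; substituting into the reaction function, (2/3)p_{IronWorks} = 229/6 and p_{IronWorks} = 57.25.
q_{IronWorks} = 211 − 3·57.25 + 2·57.25 = 153.75.

153.75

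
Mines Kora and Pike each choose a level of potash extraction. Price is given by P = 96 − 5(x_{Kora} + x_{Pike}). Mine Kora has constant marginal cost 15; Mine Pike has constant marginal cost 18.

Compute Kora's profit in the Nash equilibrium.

156.8

Mine Kora's profit: π = x_{Kora}(96 − 5(x_{Kora} + x_{Pike})) − 15x_{Kora}.
∂π/∂x_{Kora} = 81 − 10x_{Kora} − 5x_{Pike} = 0, so x_{Kora} = 8.1 − 0.5x_{Pike}.
By the same steps for Pike: x_{Pike} = 7.8 − 0.5x_{Kora}.
Substituting the second reaction function into the first: x_{Kora} = 8.1 − 0.5(7.8 − 0.5x_{Kora}), which gives 0.75x_{Kora} = 4.2 ⇒ x_{Kora} = 5.6.
Then x_{Pike} = 7.8 − 0.5·5.6 = 5.
Price P = 96 − 5·10.6 = 43.
Kora's profit: (43 − 15)·5.6 = 156.8.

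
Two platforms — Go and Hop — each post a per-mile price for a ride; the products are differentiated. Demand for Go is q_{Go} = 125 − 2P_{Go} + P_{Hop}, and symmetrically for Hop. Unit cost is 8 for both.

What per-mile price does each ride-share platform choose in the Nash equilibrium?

47

Go's profit: π = (P_{Go} − 8)(125 − 2P_{Go} + P_{Hop}).
∂π/∂P_{Go} = 141 − 4P_{Go} + P_{Hop} = 0 ⇒ P_{Go} = 35.25 + 0.25P_{Hop}.
The game is symmetric, so in equilibrium P_{Hop} = P_{Go}: the reaction function gives 0.75P_{Go} = 35.25, hence P_{Go} = 47.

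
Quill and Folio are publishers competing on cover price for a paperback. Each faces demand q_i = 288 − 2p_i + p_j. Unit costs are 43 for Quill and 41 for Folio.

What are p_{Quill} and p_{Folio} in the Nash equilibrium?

124.4, 123.6

Quill's profit: π = (p_{Quill} − 43)(288 − 2p_{Quill} + p_{Folio}).
∂π/∂p_{Quill} = 374 − 4p_{Quill} + p_{Folio} = 0 ⇒ p_{Quill} = 93.5 + 0.25p_{Folio}.
Similarly p_{Folio} = 92.5 + 0.25p_{Quill}.
Plugging p_{Folio} into Quill's best response: p_{Quill} = 93.5 + 0.25(92.5 + 0.25p_{Quill}) ⇒ 0.9375p_{Quill} = 116.625, so p_{Quill} = 124.4.
Then p_{Folio} = 92.5 + 0.25·124.4 = 123.6.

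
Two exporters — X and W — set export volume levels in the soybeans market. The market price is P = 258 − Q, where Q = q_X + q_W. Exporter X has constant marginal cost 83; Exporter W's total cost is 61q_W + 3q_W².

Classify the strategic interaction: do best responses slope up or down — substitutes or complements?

strategic substitutes

Exporter X's profit: π = q_X(258 − (q_X + q_W)) − 83q_X.
∂π/∂q_X = 175 − 2q_X − q_W = 0, so q_X = 87.5 − 0.5q_W.
The best-response slope dq_X/dq_W = −0.5 < 0: the reaction function is downward-sloping, so the choices are strategic substitutes.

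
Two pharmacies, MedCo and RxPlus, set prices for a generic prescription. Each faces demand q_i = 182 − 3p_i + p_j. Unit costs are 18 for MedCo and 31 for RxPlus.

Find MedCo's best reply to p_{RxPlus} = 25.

43.5

MedCo's profit: π = (p_{MedCo} − 18)(182 − 3p_{MedCo} + p_{RxPlus}).
∂π/∂p_{MedCo} = 236 − 6p_{MedCo} + p_{RxPlus} = 0 ⇒ p_{MedCo} = 118/3 + (1/6)p_{RxPlus}.
At p_{RxPlus} = 25: p_{MedCo} = 118/3 + (1/6)·25 = 43.5.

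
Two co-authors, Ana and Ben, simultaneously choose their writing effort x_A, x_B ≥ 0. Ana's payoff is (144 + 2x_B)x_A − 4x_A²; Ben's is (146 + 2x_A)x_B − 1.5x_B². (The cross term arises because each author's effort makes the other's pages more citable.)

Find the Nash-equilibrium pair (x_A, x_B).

36.2, 72.8

Expanding Ana's payoff: 144x_A + 2x_Bx_A − 4x_A².
∂π/∂x_A = 144 + 2x_B − 8x_A = 0, so x_A = 18 + 0.25x_B.
Likewise for Ben: x_B = 146/3 + (2/3)x_A.
Solving the two reaction functions simultaneously: (1 − (0.25)(2/3))x_A = 18 + 0.25·(146/3), so (5/6)x_A = 181/6 and x_A = 36.2.
Then x_B = 146/3 + (2/3)·36.2 = 72.8.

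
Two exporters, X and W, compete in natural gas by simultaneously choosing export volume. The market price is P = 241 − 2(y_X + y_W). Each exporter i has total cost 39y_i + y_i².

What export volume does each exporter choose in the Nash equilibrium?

25.25

Exporter X's profit: π = y_X(241 − 2(y_X + y_W)) − 39y_X − y_X².
∂π/∂y_X = 202 − 6y_X − 2y_W = 0, so y_X = 101/3 − (1/3)y_W.
The game is symmetric, so in equilibrium y_W = y_X: the reaction function gives (4/3)y_X = 101/3, hence y_X = 25.25.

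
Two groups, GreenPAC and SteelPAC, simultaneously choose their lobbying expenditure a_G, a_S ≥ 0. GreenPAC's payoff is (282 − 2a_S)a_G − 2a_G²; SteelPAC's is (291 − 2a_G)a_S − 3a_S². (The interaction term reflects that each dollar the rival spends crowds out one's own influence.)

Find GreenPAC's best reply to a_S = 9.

Expanding GreenPAC's payoff: 282a_G − 2a_Sa_G − 2a_G².
∂π/∂a_G = 282 − 2a_S − 4a_G = 0, so a_G = 70.5 − 0.5a_S.
At a_S = 9: a_G = 70.5 − 0.5·9 = 66.

66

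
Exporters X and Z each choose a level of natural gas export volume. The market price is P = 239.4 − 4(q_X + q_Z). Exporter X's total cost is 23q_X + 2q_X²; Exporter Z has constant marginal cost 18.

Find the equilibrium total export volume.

32.96

Exporter X's profit: π = q_X(239.4 − 4(q_X + q_Z)) − 23q_X − 2q_X².
∂π/∂q_X = 216.4 − 12q_X − 4q_Z = 0, so q_X = 541/30 − (1/3)q_Z.
For Z: ∂π/∂q_Z = 221.4 − 8q_Z − 4q_X = 0 ⇒ q_Z = 27.675 − 0.5q_X.
Plugging q_Z into X's best response: q_X = 541/30 − (1/3)(27.675 − 0.5q_X) ⇒ (5/6)q_X = 1057/120, so q_X = 10.57.
Then q_Z = 27.675 − 0.5·10.57 = 22.39.
Total export volume: 10.57 + 22.39 = 32.96.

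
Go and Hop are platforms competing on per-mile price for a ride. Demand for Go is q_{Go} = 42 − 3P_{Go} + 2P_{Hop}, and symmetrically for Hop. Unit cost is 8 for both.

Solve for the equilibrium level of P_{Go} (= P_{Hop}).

Go's profit: π = (P_{Go} − 8)(42 − 3P_{Go} + 2P_{Hop}).
∂π/∂P_{Go} = 66 − 6P_{Go} + 2P_{Hop} = 0 ⇒ P_{Go} = 11 + (1/3)P_{Hop}.
Setting P_{Go} = P_{Hop} in the reaction function: P_{Go} = 11 + (1/3)P_{Go}, so P_{Go} = 11 / (2/3) = 16.5.

16.5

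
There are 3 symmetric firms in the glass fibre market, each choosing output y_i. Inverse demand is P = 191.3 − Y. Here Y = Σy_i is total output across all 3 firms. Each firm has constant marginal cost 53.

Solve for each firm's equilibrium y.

A representative firm's profit is π_i = y_i(191.3 − Y) − 53y_i, with Y = y_i + Σ_{j≠i} y_j.
First-order condition: 138.3 − 2y_i − Σ_{j≠i} y_j = 0.
With identical firms, set every y_j = y: then 138.3 − 2y − 2y = 0, i.e. y = 138.3/4 = 34.575.

34.575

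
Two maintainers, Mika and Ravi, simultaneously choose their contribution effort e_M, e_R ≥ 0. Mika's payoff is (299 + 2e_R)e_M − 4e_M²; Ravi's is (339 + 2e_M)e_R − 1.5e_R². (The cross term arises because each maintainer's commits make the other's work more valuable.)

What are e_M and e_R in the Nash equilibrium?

Expanding Mika's payoff: 299e_M + 2e_Re_M − 4e_M².
∂π/∂e_M = 299 + 2e_R − 8e_M = 0, so e_M = 37.375 + 0.25e_R.
Likewise for Ravi: e_R = 113 + (2/3)e_M.
Solving the two reaction functions simultaneously: (1 − (0.25)(2/3))e_M = 37.375 + 0.25·113, so (5/6)e_M = 65.625 and e_M = 78.75.
Then e_R = 113 + (2/3)·78.75 = 165.5.

78.75, 165.5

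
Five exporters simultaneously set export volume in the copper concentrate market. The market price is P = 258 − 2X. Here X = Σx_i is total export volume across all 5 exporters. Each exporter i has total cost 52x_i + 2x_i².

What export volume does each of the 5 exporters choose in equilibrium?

A representative exporter's profit is π_i = x_i(258 − 2X) − 52x_i − 2x_i², with X = x_i + Σ_{j≠i} x_j.
First-order condition: 206 − 8x_i − 2Σ_{j≠i} x_j = 0.
Imposing symmetry (x_j = x for all j) turns Σ_{j≠i} x_j into 4x, so 206 = 16x and x = 12.875.

12.875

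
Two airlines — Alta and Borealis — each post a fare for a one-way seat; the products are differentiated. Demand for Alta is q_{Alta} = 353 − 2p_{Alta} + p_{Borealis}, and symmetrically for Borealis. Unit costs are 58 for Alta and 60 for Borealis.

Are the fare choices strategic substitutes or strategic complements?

Alta's profit: π = (p_{Alta} − 58)(353 − 2p_{Alta} + p_{Borealis}).
∂π/∂p_{Alta} = 469 − 4p_{Alta} + p_{Borealis} = 0 ⇒ p_{Alta} = 117.25 + 0.25p_{Borealis}.
The best-response slope dp_{Alta}/dp_{Borealis} = 0.25 > 0: the reaction function is upward-sloping, so the choices are strategic complements.

strategic complements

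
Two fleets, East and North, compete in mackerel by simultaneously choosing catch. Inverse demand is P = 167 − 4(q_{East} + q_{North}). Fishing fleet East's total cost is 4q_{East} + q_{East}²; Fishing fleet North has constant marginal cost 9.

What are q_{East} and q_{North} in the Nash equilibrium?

Fishing fleet East's profit: π = q_{East}(167 − 4(q_{East} + q_{North})) − 4q_{East} − q_{East}².
∂π/∂q_{East} = 163 − 10q_{East} − 4q_{North} = 0, so q_{East} = 16.3 − 0.4q_{North}.
For North: ∂π/∂q_{North} = 158 − 8q_{North} − 4q_{East} = 0 ⇒ q_{North} = 19.75 − 0.5q_{East}.
Solving the two reaction functions simultaneously: (1 − (−0.4)(−0.5))q_{East} = 16.3 − 0.4·19.75, so 0.8q_{East} = 8.4 and q_{East} = 10.5.
Then q_{North} = 19.75 − 0.5·10.5 = 14.5.

10.5, 14.5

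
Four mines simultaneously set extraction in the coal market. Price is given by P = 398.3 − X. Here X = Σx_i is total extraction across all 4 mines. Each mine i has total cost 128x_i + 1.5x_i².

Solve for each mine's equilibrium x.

33.7875

A representative mine's profit is π_i = x_i(398.3 − X) − 128x_i − 1.5x_i², with X = x_i + Σ_{j≠i} x_j.
First-order condition: 270.3 − 5x_i − Σ_{j≠i} x_j = 0.
In a symmetric equilibrium every mine chooses the same x, so Σ_{j≠i} x_j = 3x. The condition becomes 270.3 − 8x = 0, giving x = 270.3/8 = 33.7875.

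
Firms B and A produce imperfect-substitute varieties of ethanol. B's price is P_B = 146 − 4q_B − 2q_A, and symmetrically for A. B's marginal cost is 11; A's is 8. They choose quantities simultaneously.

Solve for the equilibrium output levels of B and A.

Firm B's profit: π = q_B(146 − 4q_B − 2q_A) − 11q_B.
∂π/∂q_B = 135 − 8q_B − 2q_A = 0 ⇒ q_B = 16.875 − 0.25q_A.
Similarly q_A = 17.25 − 0.25q_B.
Substituting the second reaction function into the first: q_B = 16.875 − 0.25(17.25 − 0.25q_B), which gives 0.9375q_B = 12.5625 ⇒ q_B = 13.4.
Then q_A = 17.25 − 0.25·13.4 = 13.9.

13.4, 13.9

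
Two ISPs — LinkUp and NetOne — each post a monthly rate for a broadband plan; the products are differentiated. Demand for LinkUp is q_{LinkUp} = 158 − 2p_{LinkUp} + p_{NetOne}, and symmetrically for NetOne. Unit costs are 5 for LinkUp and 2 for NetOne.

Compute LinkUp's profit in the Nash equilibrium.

LinkUp's profit: π = (p_{LinkUp} − 5)(158 − 2p_{LinkUp} + p_{NetOne}).
∂π/∂p_{LinkUp} = 168 − 4p_{LinkUp} + p_{NetOne} = 0 ⇒ p_{LinkUp} = 42 + 0.25p_{NetOne}.
Similarly p_{NetOne} = 40.5 + 0.25p_{LinkUp}.
Solving the two reaction functions simultaneously: (1 − (0.25)(0.25))p_{LinkUp} = 42 + 0.25·40.5, so 0.9375p_{LinkUp} = 52.125 and p_{LinkUp} = 55.6.
Then p_{NetOne} = 40.5 + 0.25·55.6 = 54.4.
q_{LinkUp} = 158 − 2·55.6 + 54.4 = 101.2.
Profit = (55.6 − 5)·101.2 = 5120.72.

5120.72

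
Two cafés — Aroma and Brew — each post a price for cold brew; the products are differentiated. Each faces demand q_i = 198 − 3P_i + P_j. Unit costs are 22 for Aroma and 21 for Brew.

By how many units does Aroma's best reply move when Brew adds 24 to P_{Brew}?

4

Aroma's profit: π = (P_{Aroma} − 22)(198 − 3P_{Aroma} + P_{Brew}).
∂π/∂P_{Aroma} = 264 − 6P_{Aroma} + P_{Brew} = 0 ⇒ P_{Aroma} = 44 + (1/6)P_{Brew}.
The reaction-function slope is 1/6, so a 24-unit rise in P_{Brew} moves P_{Aroma} by 1/6 × 24 = 4. Aroma's best response rises — the actions are strategic complements.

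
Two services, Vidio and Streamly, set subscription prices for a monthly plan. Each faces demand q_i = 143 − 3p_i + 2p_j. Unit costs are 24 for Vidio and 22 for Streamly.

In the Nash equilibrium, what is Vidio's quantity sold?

Vidio's profit: π = (p_{Vidio} − 24)(143 − 3p_{Vidio} + 2p_{Streamly}).
∂π/∂p_{Vidio} = 215 − 6p_{Vidio} + 2p_{Streamly} = 0 ⇒ p_{Vidio} = 215/6 + (1/3)p_{Streamly}.
Similarly p_{Streamly} = 209/6 + (1/3)p_{Vidio}.
Substituting the second reaction function into the first: p_{Vidio} = 215/6 + (1/3)(209/6 + (1/3)p_{Vidio}), which gives (8/9)p_{Vidio} = 427/9 ⇒ p_{Vidio} = 53.375.
Then p_{Streamly} = 209/6 + (1/3)·53.375 = 52.625.
q_{Vidio} = 143 − 3·53.375 + 2·52.625 = 88.125.

88.125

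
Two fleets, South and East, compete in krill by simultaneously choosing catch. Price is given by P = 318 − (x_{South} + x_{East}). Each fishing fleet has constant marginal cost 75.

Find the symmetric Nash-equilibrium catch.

81

Fishing fleet South's profit: π = x_{South}(318 − (x_{South} + x_{East})) − 75x_{South}.
∂π/∂x_{South} = 243 − 2x_{South} − x_{East} = 0, so x_{South} = 121.5 − 0.5x_{East}.
Setting x_{South} = x_{East} in the reaction function: x_{South} = 121.5 − 0.5x_{South}, so x_{South} = 121.5 / 1.5 = 81.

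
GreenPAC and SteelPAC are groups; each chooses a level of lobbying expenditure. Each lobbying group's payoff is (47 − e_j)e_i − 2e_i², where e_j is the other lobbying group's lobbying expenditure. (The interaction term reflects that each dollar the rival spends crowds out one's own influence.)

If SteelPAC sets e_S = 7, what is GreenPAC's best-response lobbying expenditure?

10

GreenPAC's payoff is (47 − e_S)e_G − 2e_G².
∂π/∂e_G = 47 − e_S − 4e_G = 0, so e_G = 11.75 − 0.25e_S.
At e_S = 7: e_G = 11.75 − 0.25·7 = 10.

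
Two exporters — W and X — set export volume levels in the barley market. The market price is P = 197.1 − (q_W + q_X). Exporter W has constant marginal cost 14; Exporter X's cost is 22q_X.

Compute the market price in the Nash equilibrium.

77.7

Exporter W's profit: π = q_W(197.1 − (q_W + q_X)) − 14q_W.
∂π/∂q_W = 183.1 − 2q_W − q_X = 0, so q_W = 91.55 − 0.5q_X.
By the same steps for X: q_X = 87.55 − 0.5q_W.
Substituting the second reaction function into the first: q_W = 91.55 − 0.5(87.55 − 0.5q_W), which gives 0.75q_W = 47.775 ⇒ q_W = 63.7.
Then q_X = 87.55 − 0.5·63.7 = 55.7.
Equilibrium price: P = 197.1 − 119.4 = 77.7.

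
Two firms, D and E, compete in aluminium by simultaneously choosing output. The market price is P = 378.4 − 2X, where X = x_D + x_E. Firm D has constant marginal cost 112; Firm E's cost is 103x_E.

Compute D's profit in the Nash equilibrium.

Firm D's profit: π = x_D(378.4 − 2(x_D + x_E)) − 112x_D.
∂π/∂x_D = 266.4 − 4x_D − 2x_E = 0, so x_D = 66.6 − 0.5x_E.
By the same steps for E: x_E = 68.85 − 0.5x_D.
Solving the two reaction functions simultaneously: (1 − (−0.5)(−0.5))x_D = 66.6 − 0.5·68.85, so 0.75x_D = 32.175 and x_D = 42.9.
Then x_E = 68.85 − 0.5·42.9 = 47.4.
Price P = 378.4 − 2·90.3 = 197.8.
D's profit: (197.8 − 112)·42.9 = 3680.82.

3680.82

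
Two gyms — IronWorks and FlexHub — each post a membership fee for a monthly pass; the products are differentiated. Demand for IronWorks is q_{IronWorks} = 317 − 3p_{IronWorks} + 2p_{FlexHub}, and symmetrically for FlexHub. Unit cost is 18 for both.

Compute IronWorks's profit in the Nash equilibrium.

16762.6875

IronWorks's profit: π = (p_{IronWorks} − 18)(317 − 3p_{IronWorks} + 2p_{FlexHub}).
∂π/∂p_{IronWorks} = 371 − 6p_{IronWorks} + 2p_{FlexHub} = 0 ⇒ p_{IronWorks} = 371/6 + (1/3)p_{FlexHub}.
The game is symmetric, so in equilibrium p_{FlexHub} = p_{IronWorks}: the reaction function gives (2/3)p_{IronWorks} = 371/6, hence p_{IronWorks} = 92.75.
q_{IronWorks} = 317 − 3·92.75 + 2·92.75 = 224.25.
Profit = (92.75 − 18)·224.25 = 16762.6875.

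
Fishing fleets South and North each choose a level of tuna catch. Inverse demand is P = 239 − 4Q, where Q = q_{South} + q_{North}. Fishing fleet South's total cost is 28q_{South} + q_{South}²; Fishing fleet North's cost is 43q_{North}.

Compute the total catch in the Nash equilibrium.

Fishing fleet South's profit: π = q_{South}(239 − 4(q_{South} + q_{North})) − 28q_{South} − q_{South}².
∂π/∂q_{South} = 211 − 10q_{South} − 4q_{North} = 0, so q_{South} = 21.1 − 0.4q_{North}.
For North: ∂π/∂q_{North} = 196 − 8q_{North} − 4q_{South} = 0 ⇒ q_{North} = 24.5 − 0.5q_{South}.
Solving the two reaction functions simultaneously: (1 − (−0.4)(−0.5))q_{South} = 21.1 − 0.4·24.5, so 0.8q_{South} = 11.3 and q_{South} = 14.125.
Then q_{North} = 24.5 − 0.5·14.125 = 17.4375.
Total catch: 14.125 + 17.4375 = 31.5625.

31.5625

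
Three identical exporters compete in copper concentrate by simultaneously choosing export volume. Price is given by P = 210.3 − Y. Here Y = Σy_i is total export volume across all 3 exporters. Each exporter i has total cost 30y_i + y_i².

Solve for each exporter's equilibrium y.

30.05

A representative exporter's profit is π_i = y_i(210.3 − Y) − 30y_i − y_i², with Y = y_i + Σ_{j≠i} y_j.
First-order condition: 180.3 − 4y_i − Σ_{j≠i} y_j = 0.
Imposing symmetry (y_j = y for all j) turns Σ_{j≠i} y_j into 2y, so 180.3 = 6y and y = 30.05.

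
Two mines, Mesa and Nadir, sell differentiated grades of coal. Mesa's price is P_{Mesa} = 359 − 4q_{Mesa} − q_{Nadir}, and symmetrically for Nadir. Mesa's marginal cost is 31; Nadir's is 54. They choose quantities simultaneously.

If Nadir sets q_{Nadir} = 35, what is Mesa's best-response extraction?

Mine Mesa's profit: π = q_{Mesa}(359 − 4q_{Mesa} − q_{Nadir}) − 31q_{Mesa}.
∂π/∂q_{Mesa} = 328 − 8q_{Mesa} − q_{Nadir} = 0 ⇒ q_{Mesa} = 41 − 0.125q_{Nadir}.
At q_{Nadir} = 35: q_{Mesa} = 41 − 0.125·35 = 36.625.

36.625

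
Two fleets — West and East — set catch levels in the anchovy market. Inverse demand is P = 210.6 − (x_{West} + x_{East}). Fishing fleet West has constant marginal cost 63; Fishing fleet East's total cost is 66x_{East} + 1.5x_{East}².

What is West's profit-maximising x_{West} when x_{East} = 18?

64.8

Fishing fleet West's profit: π = x_{West}(210.6 − (x_{West} + x_{East})) − 63x_{West}.
∂π/∂x_{West} = 147.6 − 2x_{West} − x_{East} = 0, so x_{West} = 73.8 − 0.5x_{East}.
At x_{East} = 18: x_{West} = 73.8 − 0.5·18 = 64.8.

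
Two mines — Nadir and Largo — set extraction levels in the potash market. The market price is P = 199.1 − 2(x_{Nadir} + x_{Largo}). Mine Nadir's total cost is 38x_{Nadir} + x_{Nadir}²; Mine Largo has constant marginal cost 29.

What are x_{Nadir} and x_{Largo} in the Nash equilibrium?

15.21, 34.92

Mine Nadir's profit: π = x_{Nadir}(199.1 − 2(x_{Nadir} + x_{Largo})) − 38x_{Nadir} − x_{Nadir}².
∂π/∂x_{Nadir} = 161.1 − 6x_{Nadir} − 2x_{Largo} = 0, so x_{Nadir} = 26.85 − (1/3)x_{Largo}.
For Largo: ∂π/∂x_{Largo} = 170.1 − 4x_{Largo} − 2x_{Nadir} = 0 ⇒ x_{Largo} = 42.525 − 0.5x_{Nadir}.
Solving the two reaction functions simultaneously: (1 − (−1/3)(−0.5))x_{Nadir} = 26.85 − (1/3)·42.525, so (5/6)x_{Nadir} = 12.675 and x_{Nadir} = 15.21.
Then x_{Largo} = 42.525 − 0.5·15.21 = 34.92.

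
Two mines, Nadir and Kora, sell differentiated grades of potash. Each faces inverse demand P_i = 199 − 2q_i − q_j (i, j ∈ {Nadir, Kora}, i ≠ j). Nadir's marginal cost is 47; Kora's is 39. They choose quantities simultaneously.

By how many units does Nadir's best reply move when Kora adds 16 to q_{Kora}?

-4

Mine Nadir's profit: π = q_{Nadir}(199 − 2q_{Nadir} − q_{Kora}) − 47q_{Nadir}.
∂π/∂q_{Nadir} = 152 − 4q_{Nadir} − q_{Kora} = 0 ⇒ q_{Nadir} = 38 − 0.25q_{Kora}.
The reaction-function slope is −0.25, so a 16-unit rise in q_{Kora} moves q_{Nadir} by −0.25 × 16 = −4. Nadir's best response falls — the actions are strategic substitutes.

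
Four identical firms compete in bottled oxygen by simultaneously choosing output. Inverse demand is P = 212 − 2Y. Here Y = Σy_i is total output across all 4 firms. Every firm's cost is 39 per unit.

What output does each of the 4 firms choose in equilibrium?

A representative firm's profit is π_i = y_i(212 − 2Y) − 39y_i, with Y = y_i + Σ_{j≠i} y_j.
First-order condition: 173 − 4y_i − 2Σ_{j≠i} y_j = 0.
With identical firms, set every y_j = y: then 173 − 4y − 6y = 0, i.e. y = 173/10 = 17.3.

17.3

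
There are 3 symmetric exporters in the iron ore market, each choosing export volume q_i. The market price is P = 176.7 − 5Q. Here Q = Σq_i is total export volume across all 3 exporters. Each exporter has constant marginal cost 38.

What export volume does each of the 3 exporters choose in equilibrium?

6.935

A representative exporter's profit is π_i = q_i(176.7 − 5Q) − 38q_i, with Q = q_i + Σ_{j≠i} q_j.
First-order condition: 138.7 − 10q_i − 5Σ_{j≠i} q_j = 0.
In a symmetric equilibrium every exporter chooses the same q, so Σ_{j≠i} q_j = 2q. The condition becomes 138.7 − 20q = 0, giving q = 138.7/20 = 6.935.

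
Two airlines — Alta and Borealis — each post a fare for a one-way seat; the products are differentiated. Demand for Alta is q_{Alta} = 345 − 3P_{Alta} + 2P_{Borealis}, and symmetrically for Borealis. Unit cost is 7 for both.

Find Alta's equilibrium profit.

Alta's profit: π = (P_{Alta} − 7)(345 − 3P_{Alta} + 2P_{Borealis}).
∂π/∂P_{Alta} = 366 − 6P_{Alta} + 2P_{Borealis} = 0 ⇒ P_{Alta} = 61 + (1/3)P_{Borealis}.
By symmetry P_{Borealis} = P_{Alta}; substituting into the reaction function, (2/3)P_{Alta} = 61 and P_{Alta} = 91.5.
q_{Alta} = 345 − 3·91.5 + 2·91.5 = 253.5.
Profit = (91.5 − 7)·253.5 = 21420.75.

21420.75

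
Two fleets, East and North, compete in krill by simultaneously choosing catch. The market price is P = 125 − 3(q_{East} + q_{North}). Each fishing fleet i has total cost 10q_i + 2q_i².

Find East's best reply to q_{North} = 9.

Fishing fleet East's profit: π = q_{East}(125 − 3(q_{East} + q_{North})) − 10q_{East} − 2q_{East}².
∂π/∂q_{East} = 115 − 10q_{East} − 3q_{North} = 0, so q_{East} = 11.5 − 0.3q_{North}.
At q_{North} = 9: q_{East} = 11.5 − 0.3·9 = 8.8.

8.8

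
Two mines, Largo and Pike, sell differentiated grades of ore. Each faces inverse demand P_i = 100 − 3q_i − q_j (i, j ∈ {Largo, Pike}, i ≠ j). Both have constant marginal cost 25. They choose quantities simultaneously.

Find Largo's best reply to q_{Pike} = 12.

Mine Largo's profit: π = q_{Largo}(100 − 3q_{Largo} − q_{Pike}) − 25q_{Largo}.
∂π/∂q_{Largo} = 75 − 6q_{Largo} − q_{Pike} = 0 ⇒ q_{Largo} = 12.5 − (1/6)q_{Pike}.
At q_{Pike} = 12: q_{Largo} = 12.5 − (1/6)·12 = 10.5.

10.5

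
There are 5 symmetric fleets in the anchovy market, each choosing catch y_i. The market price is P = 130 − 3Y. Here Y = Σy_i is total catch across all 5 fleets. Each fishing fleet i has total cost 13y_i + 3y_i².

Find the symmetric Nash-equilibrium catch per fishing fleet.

A representative fishing fleet's profit is π_i = y_i(130 − 3Y) − 13y_i − 3y_i², with Y = y_i + Σ_{j≠i} y_j.
First-order condition: 117 − 12y_i − 3Σ_{j≠i} y_j = 0.
With identical fishing fleets, set every y_j = y: then 117 − 12y − 12y = 0, i.e. y = 117/24 = 4.875.

4.875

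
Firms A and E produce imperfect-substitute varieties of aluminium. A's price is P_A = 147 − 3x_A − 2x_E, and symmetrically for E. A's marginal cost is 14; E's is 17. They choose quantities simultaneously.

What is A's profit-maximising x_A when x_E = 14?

Firm A's profit: π = x_A(147 − 3x_A − 2x_E) − 14x_A.
∂π/∂x_A = 133 − 6x_A − 2x_E = 0 ⇒ x_A = 133/6 − (1/3)x_E.
At x_E = 14: x_A = 133/6 − (1/3)·14 = 17.5.

17.5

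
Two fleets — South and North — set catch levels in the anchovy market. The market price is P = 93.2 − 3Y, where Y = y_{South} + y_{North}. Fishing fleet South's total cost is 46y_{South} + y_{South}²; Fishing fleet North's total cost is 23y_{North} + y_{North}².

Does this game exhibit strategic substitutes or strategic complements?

strategic substitutes

Fishing fleet South's profit: π = y_{South}(93.2 − 3(y_{South} + y_{North})) − 46y_{South} − y_{South}².
∂π/∂y_{South} = 47.2 − 8y_{South} − 3y_{North} = 0, so y_{South} = 5.9 − 0.375y_{North}.
The best-response slope dy_{South}/dy_{North} = −0.375 < 0: the reaction function is downward-sloping, so the choices are strategic substitutes.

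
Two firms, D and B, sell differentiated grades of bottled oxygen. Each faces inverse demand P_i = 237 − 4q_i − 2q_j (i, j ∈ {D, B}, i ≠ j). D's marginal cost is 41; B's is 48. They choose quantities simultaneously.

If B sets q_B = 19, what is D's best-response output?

Firm D's profit: π = q_D(237 − 4q_D − 2q_B) − 41q_D.
∂π/∂q_D = 196 − 8q_D − 2q_B = 0 ⇒ q_D = 24.5 − 0.25q_B.
At q_B = 19: q_D = 24.5 − 0.25·19 = 19.75.

19.75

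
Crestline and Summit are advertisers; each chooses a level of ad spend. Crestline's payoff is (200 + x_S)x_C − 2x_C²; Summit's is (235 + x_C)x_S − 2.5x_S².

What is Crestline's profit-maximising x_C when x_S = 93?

Expanding Crestline's payoff: 200x_C + x_Sx_C − 2x_C².
∂π/∂x_C = 200 + x_S − 4x_C = 0, so x_C = 50 + 0.25x_S.
At x_S = 93: x_C = 50 + 0.25·93 = 73.25.

73.25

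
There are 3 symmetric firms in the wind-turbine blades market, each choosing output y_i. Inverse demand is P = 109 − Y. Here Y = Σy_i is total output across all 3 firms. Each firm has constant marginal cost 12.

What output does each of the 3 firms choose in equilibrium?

24.25

A representative firm's profit is π_i = y_i(109 − Y) − 12y_i, with Y = y_i + Σ_{j≠i} y_j.
First-order condition: 97 − 2y_i − Σ_{j≠i} y_j = 0.
Imposing symmetry (y_j = y for all j) turns Σ_{j≠i} y_j into 2y, so 97 = 4y and y = 24.25.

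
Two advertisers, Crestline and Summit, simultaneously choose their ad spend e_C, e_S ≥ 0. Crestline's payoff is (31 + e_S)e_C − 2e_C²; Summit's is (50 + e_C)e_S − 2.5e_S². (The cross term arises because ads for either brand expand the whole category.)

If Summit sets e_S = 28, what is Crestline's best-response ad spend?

14.75

Expanding Crestline's payoff: 31e_C + e_Se_C − 2e_C².
∂π/∂e_C = 31 + e_S − 4e_C = 0, so e_C = 7.75 + 0.25e_S.
At e_S = 28: e_C = 7.75 + 0.25·28 = 14.75.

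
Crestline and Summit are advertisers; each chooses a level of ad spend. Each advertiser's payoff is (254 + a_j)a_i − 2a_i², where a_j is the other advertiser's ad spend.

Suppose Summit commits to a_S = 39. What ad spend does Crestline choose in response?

Crestline's payoff is (254 + a_S)a_C − 2a_C².
∂π/∂a_C = 254 + a_S − 4a_C = 0, so a_C = 63.5 + 0.25a_S.
At a_S = 39: a_C = 63.5 + 0.25·39 = 73.25.

73.25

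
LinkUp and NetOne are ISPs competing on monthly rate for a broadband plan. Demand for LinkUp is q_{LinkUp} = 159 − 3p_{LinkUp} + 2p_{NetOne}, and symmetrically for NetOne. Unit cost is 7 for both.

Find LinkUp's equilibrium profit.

4332

LinkUp's profit: π = (p_{LinkUp} − 7)(159 − 3p_{LinkUp} + 2p_{NetOne}).
∂π/∂p_{LinkUp} = 180 − 6p_{LinkUp} + 2p_{NetOne} = 0 ⇒ p_{LinkUp} = 30 + (1/3)p_{NetOne}.
The game is symmetric, so in equilibrium p_{NetOne} = p_{LinkUp}: the reaction function gives (2/3)p_{LinkUp} = 30, hence p_{LinkUp} = 45.
q_{LinkUp} = 159 − 3·45 + 2·45 = 114.
Profit = (45 − 7)·114 = 4332.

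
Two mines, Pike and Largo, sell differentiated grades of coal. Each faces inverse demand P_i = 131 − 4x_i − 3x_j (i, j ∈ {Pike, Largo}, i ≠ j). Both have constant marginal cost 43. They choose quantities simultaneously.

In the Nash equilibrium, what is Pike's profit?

Mine Pike's profit: π = x_{Pike}(131 − 4x_{Pike} − 3x_{Largo}) − 43x_{Pike}.
∂π/∂x_{Pike} = 88 − 8x_{Pike} − 3x_{Largo} = 0 ⇒ x_{Pike} = 11 − 0.375x_{Largo}.
Setting x_{Pike} = x_{Largo} in the reaction function: x_{Pike} = 11 − 0.375x_{Pike}, so x_{Pike} = 11 / 1.375 = 8.
P_{Pike} = 131 − 4·8 − 3·8 = 75.
Profit = (75 − 43)·8 = 256.

256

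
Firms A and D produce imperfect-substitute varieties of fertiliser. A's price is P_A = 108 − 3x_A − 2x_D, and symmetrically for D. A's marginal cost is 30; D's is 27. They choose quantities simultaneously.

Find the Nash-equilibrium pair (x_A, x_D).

9.5625, 10.3125

Firm A's profit: π = x_A(108 − 3x_A − 2x_D) − 30x_A.
∂π/∂x_A = 78 − 6x_A − 2x_D = 0 ⇒ x_A = 13 − (1/3)x_D.
Similarly x_D = 13.5 − (1/3)x_A.
Substituting the second reaction function into the first: x_A = 13 − (1/3)(13.5 − (1/3)x_A), which gives (8/9)x_A = 8.5 ⇒ x_A = 9.5625.
Then x_D = 13.5 − (1/3)·9.5625 = 10.3125.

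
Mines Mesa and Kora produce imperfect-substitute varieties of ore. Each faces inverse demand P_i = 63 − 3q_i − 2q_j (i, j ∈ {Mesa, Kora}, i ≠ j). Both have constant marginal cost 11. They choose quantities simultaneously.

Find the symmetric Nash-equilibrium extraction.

Mine Mesa's profit: π = q_{Mesa}(63 − 3q_{Mesa} − 2q_{Kora}) − 11q_{Mesa}.
∂π/∂q_{Mesa} = 52 − 6q_{Mesa} − 2q_{Kora} = 0 ⇒ q_{Mesa} = 26/3 − (1/3)q_{Kora}.
Setting q_{Mesa} = q_{Kora} in the reaction function: q_{Mesa} = 26/3 − (1/3)q_{Mesa}, so q_{Mesa} = (26/3) / (4/3) = 6.5.

6.5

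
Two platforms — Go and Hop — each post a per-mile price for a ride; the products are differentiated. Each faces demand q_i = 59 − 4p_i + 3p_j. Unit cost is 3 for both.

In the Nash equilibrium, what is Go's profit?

501.76

Go's profit: π = (p_{Go} − 3)(59 − 4p_{Go} + 3p_{Hop}).
∂π/∂p_{Go} = 71 − 8p_{Go} + 3p_{Hop} = 0 ⇒ p_{Go} = 8.875 + 0.375p_{Hop}.
By symmetry p_{Hop} = p_{Go}; substituting into the reaction function, 0.625p_{Go} = 8.875 and p_{Go} = 14.2.
q_{Go} = 59 − 4·14.2 + 3·14.2 = 44.8.
Profit = (14.2 − 3)·44.8 = 501.76.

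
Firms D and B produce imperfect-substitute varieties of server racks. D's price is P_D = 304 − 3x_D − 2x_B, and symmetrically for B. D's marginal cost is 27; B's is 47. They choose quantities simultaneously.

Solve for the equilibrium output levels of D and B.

Firm D's profit: π = x_D(304 − 3x_D − 2x_B) − 27x_D.
∂π/∂x_D = 277 − 6x_D − 2x_B = 0 ⇒ x_D = 277/6 − (1/3)x_B.
Similarly x_B = 257/6 − (1/3)x_D.
Solving the two reaction functions simultaneously: (1 − (−1/3)(−1/3))x_D = 277/6 − (1/3)·(257/6), so (8/9)x_D = 287/9 and x_D = 35.875.
Then x_B = 257/6 − (1/3)·35.875 = 30.875.

35.875, 30.875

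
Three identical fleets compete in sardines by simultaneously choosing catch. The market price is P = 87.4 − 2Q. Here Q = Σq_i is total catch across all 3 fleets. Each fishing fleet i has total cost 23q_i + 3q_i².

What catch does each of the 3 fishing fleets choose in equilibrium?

A representative fishing fleet's profit is π_i = q_i(87.4 − 2Q) − 23q_i − 3q_i², with Q = q_i + Σ_{j≠i} q_j.
First-order condition: 64.4 − 10q_i − 2Σ_{j≠i} q_j = 0.
In a symmetric equilibrium every fishing fleet chooses the same q, so Σ_{j≠i} q_j = 2q. The condition becomes 64.4 − 14q = 0, giving q = 64.4/14 = 4.6.

4.6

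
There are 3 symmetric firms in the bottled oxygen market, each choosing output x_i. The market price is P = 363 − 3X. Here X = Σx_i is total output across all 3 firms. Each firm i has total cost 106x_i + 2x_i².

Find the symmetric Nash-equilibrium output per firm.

16.0625

A representative firm's profit is π_i = x_i(363 − 3X) − 106x_i − 2x_i², with X = x_i + Σ_{j≠i} x_j.
First-order condition: 257 − 10x_i − 3Σ_{j≠i} x_j = 0.
In a symmetric equilibrium every firm chooses the same x, so Σ_{j≠i} x_j = 2x. The condition becomes 257 − 16x = 0, giving x = 257/16 = 16.0625.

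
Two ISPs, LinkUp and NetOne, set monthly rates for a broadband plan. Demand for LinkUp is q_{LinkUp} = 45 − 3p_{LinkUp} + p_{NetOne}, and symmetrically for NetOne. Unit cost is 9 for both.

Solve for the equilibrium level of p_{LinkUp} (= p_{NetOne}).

14.4

LinkUp's profit: π = (p_{LinkUp} − 9)(45 − 3p_{LinkUp} + p_{NetOne}).
∂π/∂p_{LinkUp} = 72 − 6p_{LinkUp} + p_{NetOne} = 0 ⇒ p_{LinkUp} = 12 + (1/6)p_{NetOne}.
The game is symmetric, so in equilibrium p_{NetOne} = p_{LinkUp}: the reaction function gives (5/6)p_{LinkUp} = 12, hence p_{LinkUp} = 14.4.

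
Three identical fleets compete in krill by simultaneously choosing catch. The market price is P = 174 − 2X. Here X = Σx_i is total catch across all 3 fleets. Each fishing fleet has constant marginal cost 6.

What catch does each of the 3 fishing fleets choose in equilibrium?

A representative fishing fleet's profit is π_i = x_i(174 − 2X) − 6x_i, with X = x_i + Σ_{j≠i} x_j.
First-order condition: 168 − 4x_i − 2Σ_{j≠i} x_j = 0.
Imposing symmetry (x_j = x for all j) turns Σ_{j≠i} x_j into 2x, so 168 = 8x and x = 21.

21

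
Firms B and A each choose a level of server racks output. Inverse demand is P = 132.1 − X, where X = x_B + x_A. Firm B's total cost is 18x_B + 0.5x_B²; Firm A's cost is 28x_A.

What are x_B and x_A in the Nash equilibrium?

24.82, 39.64

Firm B's profit: π = x_B(132.1 − (x_B + x_A)) − 18x_B − 0.5x_B².
∂π/∂x_B = 114.1 − 3x_B − x_A = 0, so x_B = 1141/30 − (1/3)x_A.
For A: ∂π/∂x_A = 104.1 − 2x_A − x_B = 0 ⇒ x_A = 52.05 − 0.5x_B.
Plugging x_A into B's best response: x_B = 1141/30 − (1/3)(52.05 − 0.5x_B) ⇒ (5/6)x_B = 1241/60, so x_B = 24.82.
Then x_A = 52.05 − 0.5·24.82 = 39.64.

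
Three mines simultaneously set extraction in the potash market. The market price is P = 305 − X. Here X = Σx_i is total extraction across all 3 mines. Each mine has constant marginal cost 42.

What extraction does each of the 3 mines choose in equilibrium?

A representative mine's profit is π_i = x_i(305 − X) − 42x_i, with X = x_i + Σ_{j≠i} x_j.
First-order condition: 263 − 2x_i − Σ_{j≠i} x_j = 0.
Imposing symmetry (x_j = x for all j) turns Σ_{j≠i} x_j into 2x, so 263 = 4x and x = 65.75.

65.75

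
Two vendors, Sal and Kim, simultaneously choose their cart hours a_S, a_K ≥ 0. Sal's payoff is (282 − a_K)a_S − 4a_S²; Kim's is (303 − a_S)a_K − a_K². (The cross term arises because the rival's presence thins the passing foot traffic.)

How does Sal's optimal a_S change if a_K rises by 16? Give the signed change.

Expanding Sal's payoff: 282a_S − a_Ka_S − 4a_S².
∂π/∂a_S = 282 − a_K − 8a_S = 0, so a_S = 35.25 − 0.125a_K.
The reaction-function slope is −0.125, so a 16-unit rise in a_K moves a_S by −0.125 × 16 = −2. Sal's best response falls — the actions are strategic substitutes.

-2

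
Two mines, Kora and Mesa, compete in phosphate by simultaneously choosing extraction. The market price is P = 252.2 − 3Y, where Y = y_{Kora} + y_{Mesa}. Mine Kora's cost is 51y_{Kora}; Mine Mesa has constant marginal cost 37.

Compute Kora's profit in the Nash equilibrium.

1297.92

Mine Kora's profit: π = y_{Kora}(252.2 − 3(y_{Kora} + y_{Mesa})) − 51y_{Kora}.
∂π/∂y_{Kora} = 201.2 − 6y_{Kora} − 3y_{Mesa} = 0, so y_{Kora} = 503/15 − 0.5y_{Mesa}.
By the same steps for Mesa: y_{Mesa} = 538/15 − 0.5y_{Kora}.
Solving the two reaction functions simultaneously: (1 − (−0.5)(−0.5))y_{Kora} = 503/15 − 0.5·(538/15), so 0.75y_{Kora} = 15.6 and y_{Kora} = 20.8.
Then y_{Mesa} = 538/15 − 0.5·20.8 = 382/15.
Price P = 252.2 − 3·(694/15) = 113.4.
Kora's profit: (113.4 − 51)·20.8 = 1297.92.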